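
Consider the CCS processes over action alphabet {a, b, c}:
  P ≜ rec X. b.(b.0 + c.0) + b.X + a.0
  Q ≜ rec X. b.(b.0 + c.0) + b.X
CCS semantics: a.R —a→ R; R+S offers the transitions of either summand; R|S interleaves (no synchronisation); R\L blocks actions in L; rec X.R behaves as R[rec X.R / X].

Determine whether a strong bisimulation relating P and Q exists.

NO

Reachable graph of P (3 states):
  p0 = rec X. b.(b.0 + c.0) + b.X + a.0 | -a-> p1, -b-> p0, -b-> p2
  p1 = 0 | stopped
  p2 = b.0 + c.0 | -b-> p1, -c-> p1
Reachable graph of Q (3 states):
  q0 = rec X. b.(b.0 + c.0) + b.X | -b-> q0, -b-> q1
  q1 = b.0 + c.0 | -b-> q2, -c-> q2
  q2 = 0 | stopped
Coarsest stable partition (strong bisimilarity classes):
  B0 = {p0}
  B1 = {p1, q2}
  B2 = {p2, q1}
  B3 = {q0}
p0 ∈ B0, q0 ∈ B3 → different blocks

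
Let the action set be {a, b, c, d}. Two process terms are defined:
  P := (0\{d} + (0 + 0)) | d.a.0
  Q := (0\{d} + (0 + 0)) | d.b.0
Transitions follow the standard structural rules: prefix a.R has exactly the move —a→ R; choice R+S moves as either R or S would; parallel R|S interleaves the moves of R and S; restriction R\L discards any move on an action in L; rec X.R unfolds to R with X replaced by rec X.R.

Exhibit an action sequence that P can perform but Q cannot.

da

P's transition system — 3 states:
  p0 = (0\{d} + (0 + 0)) | d.a.0 | --d--▸ p1
  p1 = (0\{d} + (0 + 0)) | a.0 | --a--▸ p2
  p2 = (0\{d} + (0 + 0)) | 0 | ∅
Q's transition system — 3 states:
  q0 = (0\{d} + (0 + 0)) | d.b.0 | --d--▸ q1
  q1 = (0\{d} + (0 + 0)) | b.0 | --b--▸ q2
  q2 = (0\{d} + (0 + 0)) | 0 | ∅
Trace ⟨da⟩ through P, begin at {p0}:
  [1] d ⇒ {p1}
  [2] a ⇒ {p2}
  — P admits the full trace.
Trace ⟨da⟩ through Q, begin at {q0}:
  [1] d ⇒ {q1}
  [2] a ⇒ ∅  — Q cannot continue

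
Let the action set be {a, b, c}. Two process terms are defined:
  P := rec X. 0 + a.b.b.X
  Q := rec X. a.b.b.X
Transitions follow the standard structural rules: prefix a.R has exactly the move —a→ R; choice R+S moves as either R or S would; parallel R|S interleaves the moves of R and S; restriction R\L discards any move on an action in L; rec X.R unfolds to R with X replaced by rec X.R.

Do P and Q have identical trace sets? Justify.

LTS(P): 3 reachable states
  m0 = rec X. 0 + a.b.b.X :: ··a··> m1
  m1 = b.b.(rec X. 0 + a.b.b.X) :: ··b··> m2
  m2 = b.(rec X. 0 + a.b.b.X) :: ··b··> m0
LTS(Q): 3 reachable states
  n0 = rec X. a.b.b.X :: ··a··> n1
  n1 = b.b.(rec X. a.b.b.X) :: ··b··> n2
  n2 = b.(rec X. a.b.b.X) :: ··b··> n0
Bisimilarity quotient blocks:
  B0 = {m0, n0}
  B1 = {m1, n1}
  B2 = {m2, n2}
m0 ∈ B0, n0 ∈ B0 → same block
Bisimilar ⇒ trace-equivalent.

YES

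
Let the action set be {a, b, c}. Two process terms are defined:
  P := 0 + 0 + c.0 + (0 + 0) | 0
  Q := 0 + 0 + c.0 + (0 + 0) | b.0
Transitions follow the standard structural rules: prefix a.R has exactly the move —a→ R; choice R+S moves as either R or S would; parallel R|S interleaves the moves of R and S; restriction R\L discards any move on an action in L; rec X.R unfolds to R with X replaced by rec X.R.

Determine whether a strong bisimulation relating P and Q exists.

P ≁ Q

Reachable graph of P (2 states):
  m0 = 0 + 0 + c.0 + (0 + 0) | 0 → =c=> m1
  m1 = 0 → ∅
Reachable graph of Q (3 states):
  n0 = 0 + 0 + c.0 + (0 + 0) | b.0 → =b=> n1, =c=> n2
  n1 = (0 + 0) | 0 → ∅
  n2 = 0 → ∅
Coarsest stable partition (strong bisimilarity classes):
  B0 = {m0}
  B1 = {m1, n1, n2}
  B2 = {n0}
m0 ∈ B0, n0 ∈ B2 → different blocks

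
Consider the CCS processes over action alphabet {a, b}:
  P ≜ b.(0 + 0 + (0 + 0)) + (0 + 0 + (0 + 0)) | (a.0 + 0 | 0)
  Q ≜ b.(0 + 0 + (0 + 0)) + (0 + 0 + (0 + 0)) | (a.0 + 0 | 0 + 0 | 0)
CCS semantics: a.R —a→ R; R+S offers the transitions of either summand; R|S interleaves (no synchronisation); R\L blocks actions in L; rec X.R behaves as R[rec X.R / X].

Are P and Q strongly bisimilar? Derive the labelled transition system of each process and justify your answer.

YES

P's transition system — 3 states:
  p0 = b.(0 + 0 + (0 + 0)) + (0 + 0 + (0 + 0)) | (a.0 + 0 | 0) has moves ··a··> p1, ··b··> p2
  p1 = (0 + 0 + (0 + 0)) | 0 has moves ∅
  p2 = 0 + 0 + (0 + 0) has moves ∅
Q's transition system — 3 states:
  q0 = b.(0 + 0 + (0 + 0)) + (0 + 0 + (0 + 0)) | (a.0 + 0 | 0 + 0 | 0) has moves ··a··> q1, ··b··> q2
  q1 = (0 + 0 + (0 + 0)) | 0 has moves ∅
  q2 = 0 + 0 + (0 + 0) has moves ∅
Coarsest stable partition (strong bisimilarity classes):
  B0 = {p0, q0}
  B1 = {p1, p2, q1, q2}
p0 ∈ B0, q0 ∈ B0 → same block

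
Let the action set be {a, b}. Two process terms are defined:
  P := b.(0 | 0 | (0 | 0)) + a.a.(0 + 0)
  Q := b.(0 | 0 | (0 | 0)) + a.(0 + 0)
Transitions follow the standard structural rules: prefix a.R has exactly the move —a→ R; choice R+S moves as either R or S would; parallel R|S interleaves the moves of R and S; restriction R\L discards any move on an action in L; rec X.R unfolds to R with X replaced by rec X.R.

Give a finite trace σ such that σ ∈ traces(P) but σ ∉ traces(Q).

aa

P's transition system — 4 states:
  p0 = b.(0 | 0 | (0 | 0)) + a.a.(0 + 0) → -a-> p1, -b-> p2
  p1 = a.(0 + 0) → -a-> p3
  p2 = 0 | 0 | (0 | 0) → stopped
  p3 = 0 + 0 → stopped
Q's transition system — 3 states:
  q0 = b.(0 | 0 | (0 | 0)) + a.(0 + 0) → -a-> q1, -b-> q2
  q1 = 0 + 0 → stopped
  q2 = 0 | 0 | (0 | 0) → stopped
Trace ⟨aa⟩ through P, begin at {p0}:
  [1] a ⇒ {p1}
  [2] a ⇒ {p3}
  ✓ P
Trace ⟨aa⟩ through Q, begin at {q0}:
  [1] a ⇒ {q1}
  [2] a ⇒ ∅ (Q stuck)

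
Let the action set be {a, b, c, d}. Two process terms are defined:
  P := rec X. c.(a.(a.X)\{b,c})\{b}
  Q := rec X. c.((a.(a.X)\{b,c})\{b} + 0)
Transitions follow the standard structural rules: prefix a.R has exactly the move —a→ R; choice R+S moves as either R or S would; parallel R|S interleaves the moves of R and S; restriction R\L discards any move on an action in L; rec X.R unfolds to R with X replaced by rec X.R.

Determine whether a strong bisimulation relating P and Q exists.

P ~ Q

P's transition system — 4 states:
  s0 = rec X. c.(a.(a.X)\{b,c})\{b} | =c=> s1
  s1 = (a.(a.(rec X. c.(a.(a.X)\{b,c})\{b}))\{b,c})\{b} | =a=> s2
  s2 = (a.(rec X. c.(a.(a.X)\{b,c})\{b}))\{b,c}\{b} | =a=> s3
  s3 = (rec X. c.(a.(a.X)\{b,c})\{b})\{b,c}\{b} | ·
Q's transition system — 4 states:
  t0 = rec X. c.((a.(a.X)\{b,c})\{b} + 0) | =c=> t1
  t1 = (a.(a.(rec X. c.((a.(a.X)\{b,c})\{b} + 0)))\{b,c})\{b} + 0 | =a=> t2
  t2 = (a.(rec X. c.((a.(a.X)\{b,c})\{b} + 0)))\{b,c}\{b} | =a=> t3
  t3 = (rec X. c.((a.(a.X)\{b,c})\{b} + 0))\{b,c}\{b} | ·
Bisimilarity quotient blocks:
  B0 = {s0, t0}
  B1 = {s1, t1}
  B2 = {s2, t2}
  B3 = {s3, t3}
s0 ∈ B0, t0 ∈ B0 → same block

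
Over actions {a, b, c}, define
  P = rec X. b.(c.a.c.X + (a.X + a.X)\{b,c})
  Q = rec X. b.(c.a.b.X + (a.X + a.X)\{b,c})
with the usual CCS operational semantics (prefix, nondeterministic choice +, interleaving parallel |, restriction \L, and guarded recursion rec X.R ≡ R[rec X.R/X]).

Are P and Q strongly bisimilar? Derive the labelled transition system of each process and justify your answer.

LTS(P): 5 reachable states
  p0 = rec X. b.(c.a.c.X + (a.X + a.X)\{b,c}) → ··b··> p1
  p1 = c.a.c.(rec X. b.(c.a.c.X + (a.X + a.X)\{b,c})) + (a.(rec X. b.(c.a.c.X + (a.X + a.X)\{b,c})) + a.(rec X. b.(c.a.c.X + (a.X + a.X)\{b,c})))\{b,c} → ··a··> p2, ··c··> p3
  p2 = (rec X. b.(c.a.c.X + (a.X + a.X)\{b,c}))\{b,c} → stopped
  p3 = a.c.(rec X. b.(c.a.c.X + (a.X + a.X)\{b,c})) → ··a··> p4
  p4 = c.(rec X. b.(c.a.c.X + (a.X + a.X)\{b,c})) → ··c··> p0
LTS(Q): 5 reachable states
  q0 = rec X. b.(c.a.b.X + (a.X + a.X)\{b,c}) → ··b··> q1
  q1 = c.a.b.(rec X. b.(c.a.b.X + (a.X + a.X)\{b,c})) + (a.(rec X. b.(c.a.b.X + (a.X + a.X)\{b,c})) + a.(rec X. b.(c.a.b.X + (a.X + a.X)\{b,c})))\{b,c} → ··a··> q2, ··c··> q3
  q2 = (rec X. b.(c.a.b.X + (a.X + a.X)\{b,c}))\{b,c} → stopped
  q3 = a.b.(rec X. b.(c.a.b.X + (a.X + a.X)\{b,c})) → ··a··> q4
  q4 = b.(rec X. b.(c.a.b.X + (a.X + a.X)\{b,c})) → ··b··> q0
Coarsest stable partition (strong bisimilarity classes):
  B0 = {p0}
  B1 = {p1}
  B2 = {p2, q2}
  B3 = {p3}
  B4 = {p4}
  B5 = {q0}
  B6 = {q1}
  B7 = {q3}
  B8 = {q4}
p0 ∈ B0, q0 ∈ B5 → different blocks

P ≁ Q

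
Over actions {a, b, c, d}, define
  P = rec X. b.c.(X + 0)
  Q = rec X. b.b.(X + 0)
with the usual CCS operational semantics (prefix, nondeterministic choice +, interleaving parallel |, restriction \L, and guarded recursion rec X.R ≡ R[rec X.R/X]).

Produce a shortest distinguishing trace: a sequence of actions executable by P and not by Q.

LTS(P): 3 reachable states
  m0 = rec X. b.c.(X + 0) → ··b··> m1
  m1 = c.((rec X. b.c.(X + 0)) + 0) → ··c··> m2
  m2 = (rec X. b.c.(X + 0)) + 0 → ··b··> m1
LTS(Q): 3 reachable states
  n0 = rec X. b.b.(X + 0) → ··b··> n1
  n1 = b.((rec X. b.b.(X + 0)) + 0) → ··b··> n2
  n2 = (rec X. b.b.(X + 0)) + 0 → ··b··> n1
Run σ = ⟨bc⟩ on P: start {m0}
  [1] b ⇒ {m1}
  [2] c ⇒ {m2}
  ✓ P
Run σ = ⟨bc⟩ on Q: start {n0}
  [1] b ⇒ {n1}
  [2] c ⇒ ∅ (Q stuck)

bc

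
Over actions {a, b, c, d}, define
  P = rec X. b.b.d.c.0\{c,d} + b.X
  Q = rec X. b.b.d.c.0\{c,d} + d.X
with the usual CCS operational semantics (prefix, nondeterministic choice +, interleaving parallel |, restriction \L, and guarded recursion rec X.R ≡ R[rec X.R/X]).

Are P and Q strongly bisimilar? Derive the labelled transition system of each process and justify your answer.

Reachable graph of P (5 states):
  s0 = rec X. b.b.d.c.0\{c,d} + b.X ⊢ ··b··> s0, ··b··> s1
  s1 = b.d.c.0\{c,d} ⊢ ··b··> s2
  s2 = d.c.0\{c,d} ⊢ ··d··> s3
  s3 = c.0\{c,d} ⊢ ··c··> s4
  s4 = 0\{c,d} ⊢ (no moves)
Reachable graph of Q (5 states):
  t0 = rec X. b.b.d.c.0\{c,d} + d.X ⊢ ··b··> t1, ··d··> t0
  t1 = b.d.c.0\{c,d} ⊢ ··b··> t2
  t2 = d.c.0\{c,d} ⊢ ··d··> t3
  t3 = c.0\{c,d} ⊢ ··c··> t4
  t4 = 0\{c,d} ⊢ (no moves)
Bisimilarity quotient blocks:
  B0 = {s0}
  B1 = {s1, t1}
  B2 = {s2, t2}
  B3 = {s3, t3}
  B4 = {s4, t4}
  B5 = {t0}
s0 ∈ B0, t0 ∈ B5 → different blocks

not bisimilar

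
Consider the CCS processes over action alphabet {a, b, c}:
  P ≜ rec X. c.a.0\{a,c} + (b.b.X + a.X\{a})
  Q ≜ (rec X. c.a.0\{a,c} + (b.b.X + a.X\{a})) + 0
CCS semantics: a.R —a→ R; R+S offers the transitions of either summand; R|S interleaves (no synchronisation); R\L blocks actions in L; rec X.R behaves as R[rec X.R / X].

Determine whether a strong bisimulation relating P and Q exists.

P ~ Q

LTS(P): 7 reachable states
  s0 = rec X. c.a.0\{a,c} + (b.b.X + a.X\{a}) :: --a--▸ s1, --b--▸ s2, --c--▸ s3
  s1 = (rec X. c.a.0\{a,c} + (b.b.X + a.X\{a}))\{a} :: --b--▸ s4, --c--▸ s5
  s2 = b.(rec X. c.a.0\{a,c} + (b.b.X + a.X\{a})) :: --b--▸ s0
  s3 = a.0\{a,c} :: --a--▸ s6
  s4 = (b.(rec X. c.a.0\{a,c} + (b.b.X + a.X\{a})))\{a} :: --b--▸ s1
  s5 = (a.0\{a,c})\{a} :: ·
  s6 = 0\{a,c} :: ·
LTS(Q): 8 reachable states
  t0 = (rec X. c.a.0\{a,c} + (b.b.X + a.X\{a})) + 0 :: --a--▸ t1, --b--▸ t2, --c--▸ t3
  t1 = (rec X. c.a.0\{a,c} + (b.b.X + a.X\{a}))\{a} :: --b--▸ t4, --c--▸ t5
  t2 = b.(rec X. c.a.0\{a,c} + (b.b.X + a.X\{a})) :: --b--▸ t6
  t3 = a.0\{a,c} :: --a--▸ t7
  t4 = (b.(rec X. c.a.0\{a,c} + (b.b.X + a.X\{a})))\{a} :: --b--▸ t1
  t5 = (a.0\{a,c})\{a} :: ·
  t6 = rec X. c.a.0\{a,c} + (b.b.X + a.X\{a}) :: --a--▸ t1, --b--▸ t2, --c--▸ t3
  t7 = 0\{a,c} :: ·
Bisimilarity quotient blocks:
  B0 = {s0, t0, t6}
  B1 = {s3, t3}
  B2 = {s5, s6, t5, t7}
  B3 = {s2, t2}
  B4 = {s1, t1}
  B5 = {s4, t4}
s0 ∈ B0, t0 ∈ B0 → same block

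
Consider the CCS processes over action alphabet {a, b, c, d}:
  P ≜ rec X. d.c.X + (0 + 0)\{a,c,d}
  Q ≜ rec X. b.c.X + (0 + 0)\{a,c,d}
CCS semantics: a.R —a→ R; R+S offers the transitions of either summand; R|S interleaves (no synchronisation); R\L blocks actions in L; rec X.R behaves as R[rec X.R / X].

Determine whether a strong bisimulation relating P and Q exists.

LTS(P): 2 reachable states
  u0 = rec X. d.c.X + (0 + 0)\{a,c,d} ⊢ —d→ u1
  u1 = c.(rec X. d.c.X + (0 + 0)\{a,c,d}) ⊢ —c→ u0
LTS(Q): 2 reachable states
  v0 = rec X. b.c.X + (0 + 0)\{a,c,d} ⊢ —b→ v1
  v1 = c.(rec X. b.c.X + (0 + 0)\{a,c,d}) ⊢ —c→ v0
Partition-refinement fixed point:
  B0 = {u0}
  B1 = {u1}
  B2 = {v0}
  B3 = {v1}
u0 ∈ B0, v0 ∈ B2 → different blocks

P ≁ Q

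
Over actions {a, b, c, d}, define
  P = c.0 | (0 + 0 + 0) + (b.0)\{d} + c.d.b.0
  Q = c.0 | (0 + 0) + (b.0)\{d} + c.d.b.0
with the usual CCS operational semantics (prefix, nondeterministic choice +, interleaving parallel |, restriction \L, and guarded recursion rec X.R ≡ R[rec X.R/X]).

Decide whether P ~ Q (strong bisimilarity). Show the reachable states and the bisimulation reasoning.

P's transition system — 6 states:
  s0 = c.0 | (0 + 0 + 0) + (b.0)\{d} + c.d.b.0 → ··b··> s1, ··c··> s2, ··c··> s3
  s1 = 0\{d} → deadlocked
  s2 = 0 | (0 + 0 + 0) → deadlocked
  s3 = d.b.0 → ··d··> s4
  s4 = b.0 → ··b··> s5
  s5 = 0 → deadlocked
Q's transition system — 6 states:
  t0 = c.0 | (0 + 0) + (b.0)\{d} + c.d.b.0 → ··b··> t1, ··c··> t2, ··c··> t3
  t1 = 0\{d} → deadlocked
  t2 = 0 | (0 + 0) → deadlocked
  t3 = d.b.0 → ··d··> t4
  t4 = b.0 → ··b··> t5
  t5 = 0 → deadlocked
Bisimilarity quotient blocks:
  B0 = {s0, t0}
  B1 = {s3, t3}
  B2 = {s4, t4}
  B3 = {s1, s2, s5, t1, t2, t5}
s0 ∈ B0, t0 ∈ B0 → same block

P ~ Q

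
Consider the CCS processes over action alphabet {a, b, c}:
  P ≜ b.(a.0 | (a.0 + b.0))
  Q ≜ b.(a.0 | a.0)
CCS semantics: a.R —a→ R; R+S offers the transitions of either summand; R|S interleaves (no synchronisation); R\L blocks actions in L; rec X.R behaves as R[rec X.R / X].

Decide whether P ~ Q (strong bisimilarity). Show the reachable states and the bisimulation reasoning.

P ≁ Q

Reachable graph of P (5 states):
  s0 = b.(a.0 | (a.0 + b.0)) → —b→ s1
  s1 = a.0 | (a.0 + b.0) → —a→ s2, —a→ s3, —b→ s3
  s2 = 0 | (a.0 + b.0) → —a→ s4, —b→ s4
  s3 = a.0 | 0 → —a→ s4
  s4 = 0 | 0 → stopped
Reachable graph of Q (5 states):
  t0 = b.(a.0 | a.0) → —b→ t1
  t1 = a.0 | a.0 → —a→ t2, —a→ t3
  t2 = 0 | a.0 → —a→ t4
  t3 = a.0 | 0 → —a→ t4
  t4 = 0 | 0 → stopped
Coarsest stable partition (strong bisimilarity classes):
  B0 = {s0}
  B1 = {s1}
  B2 = {s2}
  B3 = {s4, t4}
  B4 = {s3, t2, t3}
  B5 = {t0}
  B6 = {t1}
s0 ∈ B0, t0 ∈ B5 → different blocks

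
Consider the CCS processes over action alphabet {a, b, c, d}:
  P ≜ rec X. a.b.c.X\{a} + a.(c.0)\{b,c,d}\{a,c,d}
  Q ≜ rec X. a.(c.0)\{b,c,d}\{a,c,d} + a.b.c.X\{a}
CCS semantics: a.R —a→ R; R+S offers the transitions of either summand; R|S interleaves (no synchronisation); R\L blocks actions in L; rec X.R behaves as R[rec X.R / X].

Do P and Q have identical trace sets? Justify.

trace-equivalent

P's transition system — 5 states:
  u0 = rec X. a.b.c.X\{a} + a.(c.0)\{b,c,d}\{a,c,d} → —a→ u1, —a→ u2
  u1 = (c.0)\{b,c,d}\{a,c,d} → ∅
  u2 = b.c.(rec X. a.b.c.X\{a} + a.(c.0)\{b,c,d}\{a,c,d})\{a} → —b→ u3
  u3 = c.(rec X. a.b.c.X\{a} + a.(c.0)\{b,c,d}\{a,c,d})\{a} → —c→ u4
  u4 = (rec X. a.b.c.X\{a} + a.(c.0)\{b,c,d}\{a,c,d})\{a} → ∅
Q's transition system — 5 states:
  v0 = rec X. a.(c.0)\{b,c,d}\{a,c,d} + a.b.c.X\{a} → —a→ v1, —a→ v2
  v1 = (c.0)\{b,c,d}\{a,c,d} → ∅
  v2 = b.c.(rec X. a.(c.0)\{b,c,d}\{a,c,d} + a.b.c.X\{a})\{a} → —b→ v3
  v3 = c.(rec X. a.(c.0)\{b,c,d}\{a,c,d} + a.b.c.X\{a})\{a} → —c→ v4
  v4 = (rec X. a.(c.0)\{b,c,d}\{a,c,d} + a.b.c.X\{a})\{a} → ∅
Coarsest stable partition (strong bisimilarity classes):
  B0 = {u0, v0}
  B1 = {u2, v2}
  B2 = {u3, v3}
  B3 = {u1, u4, v1, v4}
u0 ∈ B0, v0 ∈ B0 → same block
Bisimilar ⇒ trace-equivalent.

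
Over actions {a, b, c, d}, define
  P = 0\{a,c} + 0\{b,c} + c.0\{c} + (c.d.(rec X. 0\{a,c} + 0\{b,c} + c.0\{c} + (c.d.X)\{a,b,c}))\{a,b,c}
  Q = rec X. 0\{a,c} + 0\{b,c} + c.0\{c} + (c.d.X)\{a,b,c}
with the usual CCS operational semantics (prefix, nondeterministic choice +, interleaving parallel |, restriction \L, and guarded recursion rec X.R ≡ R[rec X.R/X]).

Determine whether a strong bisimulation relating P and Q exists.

bisimilar

P's transition system — 2 states:
  u0 = 0\{a,c} + 0\{b,c} + c.0\{c} + (c.d.(rec X. 0\{a,c} + 0\{b,c} + c.0\{c} + (c.d.X)\{a,b,c}))\{a,b,c} ⊢ -c-> u1
  u1 = 0\{c} ⊢ ∅
Q's transition system — 2 states:
  v0 = rec X. 0\{a,c} + 0\{b,c} + c.0\{c} + (c.d.X)\{a,b,c} ⊢ -c-> v1
  v1 = 0\{c} ⊢ ∅
Coarsest stable partition (strong bisimilarity classes):
  B0 = {u0, v0}
  B1 = {u1, v1}
u0 ∈ B0, v0 ∈ B0 → same block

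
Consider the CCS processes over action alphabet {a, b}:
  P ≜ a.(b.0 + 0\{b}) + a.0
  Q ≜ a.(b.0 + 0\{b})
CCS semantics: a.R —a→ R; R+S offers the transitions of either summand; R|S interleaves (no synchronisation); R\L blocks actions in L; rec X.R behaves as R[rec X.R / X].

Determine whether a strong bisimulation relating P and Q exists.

P ≁ Q

LTS(P): 3 reachable states
  p0 = a.(b.0 + 0\{b}) + a.0 → =a=> p1, =a=> p2
  p1 = 0 → ·
  p2 = b.0 + 0\{b} → =b=> p1
LTS(Q): 3 reachable states
  q0 = a.(b.0 + 0\{b}) → =a=> q1
  q1 = b.0 + 0\{b} → =b=> q2
  q2 = 0 → ·
Bisimilarity quotient blocks:
  B0 = {p0}
  B1 = {p1, q2}
  B2 = {p2, q1}
  B3 = {q0}
p0 ∈ B0, q0 ∈ B3 → different blocks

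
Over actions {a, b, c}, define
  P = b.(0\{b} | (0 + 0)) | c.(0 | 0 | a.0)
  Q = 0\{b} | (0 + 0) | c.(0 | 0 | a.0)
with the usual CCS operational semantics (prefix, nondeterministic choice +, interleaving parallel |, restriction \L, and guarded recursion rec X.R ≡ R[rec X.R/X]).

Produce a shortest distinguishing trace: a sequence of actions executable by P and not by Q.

b

LTS(P): 6 reachable states
  s0 = b.(0\{b} | (0 + 0)) | c.(0 | 0 | a.0) :: =b=> s1, =c=> s2
  s1 = 0\{b} | (0 + 0) | c.(0 | 0 | a.0) :: =c=> s3
  s2 = b.(0\{b} | (0 + 0)) | (0 | 0 | a.0) :: =a=> s4, =b=> s3
  s3 = 0\{b} | (0 + 0) | (0 | 0 | a.0) :: =a=> s5
  s4 = b.(0\{b} | (0 + 0)) | (0 | 0 | 0) :: =b=> s5
  s5 = 0\{b} | (0 + 0) | (0 | 0 | 0) :: (no moves)
LTS(Q): 3 reachable states
  t0 = 0\{b} | (0 + 0) | c.(0 | 0 | a.0) :: =c=> t1
  t1 = 0\{b} | (0 + 0) | (0 | 0 | a.0) :: =a=> t2
  t2 = 0\{b} | (0 + 0) | (0 | 0 | 0) :: (no moves)
Run σ = ⟨b⟩ on P: start {s0}
  after b @ step 1: {s1}
  ✓ P
Run σ = ⟨b⟩ on Q: start {t0}
  after b @ step 1: no successor for Q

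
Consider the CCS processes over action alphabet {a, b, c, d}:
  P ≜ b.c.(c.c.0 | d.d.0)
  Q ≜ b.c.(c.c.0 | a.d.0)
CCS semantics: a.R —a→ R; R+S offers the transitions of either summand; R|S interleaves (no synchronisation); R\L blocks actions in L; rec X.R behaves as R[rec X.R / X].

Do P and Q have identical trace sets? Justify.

NO — witness ⟨bcd⟩

LTS(P): 11 reachable states
  s0 = b.c.(c.c.0 | d.d.0) has moves =b=> s1
  s1 = c.(c.c.0 | d.d.0) has moves =c=> s2
  s2 = c.c.0 | d.d.0 has moves =c=> s3, =d=> s4
  s3 = c.0 | d.d.0 has moves =c=> s5, =d=> s6
  s4 = c.c.0 | d.0 has moves =c=> s6, =d=> s7
  s5 = 0 | d.d.0 has moves =d=> s8
  s6 = c.0 | d.0 has moves =c=> s8, =d=> s9
  s7 = c.c.0 | 0 has moves =c=> s9
  s8 = 0 | d.0 has moves =d=> s10
  s9 = c.0 | 0 has moves =c=> s10
  s10 = 0 | 0 has moves deadlocked
LTS(Q): 11 reachable states
  t0 = b.c.(c.c.0 | a.d.0) has moves =b=> t1
  t1 = c.(c.c.0 | a.d.0) has moves =c=> t2
  t2 = c.c.0 | a.d.0 has moves =a=> t3, =c=> t4
  t3 = c.c.0 | d.0 has moves =c=> t5, =d=> t6
  t4 = c.0 | a.d.0 has moves =a=> t5, =c=> t7
  t5 = c.0 | d.0 has moves =c=> t8, =d=> t9
  t6 = c.c.0 | 0 has moves =c=> t9
  t7 = 0 | a.d.0 has moves =a=> t8
  t8 = 0 | d.0 has moves =d=> t10
  t9 = c.0 | 0 has moves =c=> t10
  t10 = 0 | 0 has moves deadlocked
Trace ⟨bcd⟩ through P, begin at {s0}:
  step 1 (b): {s1}
  step 2 (c): {s2}
  step 3 (d): {s4}
  P completes σ.
Trace ⟨bcd⟩ through Q, begin at {t0}:
  step 1 (b): {t1}
  step 2 (c): {t2}
  step 3 (d): no successor for Q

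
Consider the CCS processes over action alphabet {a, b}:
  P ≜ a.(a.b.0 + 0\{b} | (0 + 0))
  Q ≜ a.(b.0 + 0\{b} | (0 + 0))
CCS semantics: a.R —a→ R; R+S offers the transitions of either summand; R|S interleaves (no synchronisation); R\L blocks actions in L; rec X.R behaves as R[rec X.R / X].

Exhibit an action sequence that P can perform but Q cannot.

LTS(P): 4 reachable states
  p0 = a.(a.b.0 + 0\{b} | (0 + 0)) :: —a→ p1
  p1 = a.b.0 + 0\{b} | (0 + 0) :: —a→ p2
  p2 = b.0 :: —b→ p3
  p3 = 0 :: stopped
LTS(Q): 3 reachable states
  q0 = a.(b.0 + 0\{b} | (0 + 0)) :: —a→ q1
  q1 = b.0 + 0\{b} | (0 + 0) :: —b→ q2
  q2 = 0 :: stopped
Executing aa from P (initial set {p0}):
  step 1 (a): {p1}
  step 2 (a): {p2}
  — P admits the full trace.
Executing aa from Q (initial set {q0}):
  step 1 (a): {q1}
  step 2 (a): ∅ (Q stuck)

aa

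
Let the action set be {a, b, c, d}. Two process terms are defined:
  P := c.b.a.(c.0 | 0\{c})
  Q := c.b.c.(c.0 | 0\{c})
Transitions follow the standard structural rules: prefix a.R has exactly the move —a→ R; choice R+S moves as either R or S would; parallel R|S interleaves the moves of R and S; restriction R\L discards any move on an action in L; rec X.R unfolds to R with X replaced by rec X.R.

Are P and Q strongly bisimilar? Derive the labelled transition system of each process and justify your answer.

P ≁ Q

LTS(P): 5 reachable states
  p0 = c.b.a.(c.0 | 0\{c}) → —c→ p1
  p1 = b.a.(c.0 | 0\{c}) → —b→ p2
  p2 = a.(c.0 | 0\{c}) → —a→ p3
  p3 = c.0 | 0\{c} → —c→ p4
  p4 = 0 | 0\{c} → (no moves)
LTS(Q): 5 reachable states
  q0 = c.b.c.(c.0 | 0\{c}) → —c→ q1
  q1 = b.c.(c.0 | 0\{c}) → —b→ q2
  q2 = c.(c.0 | 0\{c}) → —c→ q3
  q3 = c.0 | 0\{c} → —c→ q4
  q4 = 0 | 0\{c} → (no moves)
Coarsest stable partition (strong bisimilarity classes):
  B0 = {p0}
  B1 = {p1}
  B2 = {p2}
  B3 = {p3, q3}
  B4 = {p4, q4}
  B5 = {q0}
  B6 = {q1}
  B7 = {q2}
p0 ∈ B0, q0 ∈ B5 → different blocks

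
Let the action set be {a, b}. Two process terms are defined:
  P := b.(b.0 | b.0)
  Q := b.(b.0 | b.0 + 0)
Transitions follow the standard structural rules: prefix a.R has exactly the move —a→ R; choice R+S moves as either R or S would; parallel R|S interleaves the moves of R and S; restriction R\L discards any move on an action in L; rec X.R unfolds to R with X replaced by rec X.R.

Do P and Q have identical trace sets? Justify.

Reachable graph of P (5 states):
  p0 = b.(b.0 | b.0) → -b-> p1
  p1 = b.0 | b.0 → -b-> p2, -b-> p3
  p2 = 0 | b.0 → -b-> p4
  p3 = b.0 | 0 → -b-> p4
  p4 = 0 | 0 → deadlocked
Reachable graph of Q (5 states):
  q0 = b.(b.0 | b.0 + 0) → -b-> q1
  q1 = b.0 | b.0 + 0 → -b-> q2, -b-> q3
  q2 = 0 | b.0 → -b-> q4
  q3 = b.0 | 0 → -b-> q4
  q4 = 0 | 0 → deadlocked
Bisimilarity quotient blocks:
  B0 = {p0, q0}
  B1 = {p1, q1}
  B2 = {p2, p3, q2, q3}
  B3 = {p4, q4}
p0 ∈ B0, q0 ∈ B0 → same block
Bisimilar ⇒ trace-equivalent.

traces(P) = traces(Q)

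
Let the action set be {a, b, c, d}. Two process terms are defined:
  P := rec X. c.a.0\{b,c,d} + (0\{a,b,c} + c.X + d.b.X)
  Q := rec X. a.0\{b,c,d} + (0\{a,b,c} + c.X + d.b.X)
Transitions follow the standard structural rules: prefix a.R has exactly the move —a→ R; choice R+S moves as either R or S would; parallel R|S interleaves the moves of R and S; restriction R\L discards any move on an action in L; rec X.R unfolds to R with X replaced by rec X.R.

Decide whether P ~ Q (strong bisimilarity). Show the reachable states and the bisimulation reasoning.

NO

P's transition system — 4 states:
  p0 = rec X. c.a.0\{b,c,d} + (0\{a,b,c} + c.X + d.b.X) ⊢ ··c··> p0, ··c··> p1, ··d··> p2
  p1 = a.0\{b,c,d} ⊢ ··a··> p3
  p2 = b.(rec X. c.a.0\{b,c,d} + (0\{a,b,c} + c.X + d.b.X)) ⊢ ··b··> p0
  p3 = 0\{b,c,d} ⊢ stopped
Q's transition system — 3 states:
  q0 = rec X. a.0\{b,c,d} + (0\{a,b,c} + c.X + d.b.X) ⊢ ··a··> q1, ··c··> q0, ··d··> q2
  q1 = 0\{b,c,d} ⊢ stopped
  q2 = b.(rec X. a.0\{b,c,d} + (0\{a,b,c} + c.X + d.b.X)) ⊢ ··b··> q0
Coarsest stable partition (strong bisimilarity classes):
  B0 = {p0}
  B1 = {p1}
  B2 = {p3, q1}
  B3 = {p2}
  B4 = {q0}
  B5 = {q2}
p0 ∈ B0, q0 ∈ B4 → different blocks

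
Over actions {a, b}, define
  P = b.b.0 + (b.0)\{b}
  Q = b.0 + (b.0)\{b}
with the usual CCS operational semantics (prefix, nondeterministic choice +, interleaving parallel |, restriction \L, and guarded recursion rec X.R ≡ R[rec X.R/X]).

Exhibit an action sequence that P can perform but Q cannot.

bb

Reachable graph of P (3 states):
  u0 = b.b.0 + (b.0)\{b} | —b→ u1
  u1 = b.0 | —b→ u2
  u2 = 0 | (no moves)
Reachable graph of Q (2 states):
  v0 = b.0 + (b.0)\{b} | —b→ v1
  v1 = 0 | (no moves)
Trace ⟨bb⟩ through P, begin at {u0}:
  step 1 (b): {u1}
  step 2 (b): {u2}
  ✓ P
Trace ⟨bb⟩ through Q, begin at {v0}:
  step 1 (b): {v1}
  step 2 (b): ∅  — Q cannot continue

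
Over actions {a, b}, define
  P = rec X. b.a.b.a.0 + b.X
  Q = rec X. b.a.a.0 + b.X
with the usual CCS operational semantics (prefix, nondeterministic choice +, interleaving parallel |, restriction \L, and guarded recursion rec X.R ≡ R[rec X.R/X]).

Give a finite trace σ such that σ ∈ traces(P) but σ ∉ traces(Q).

Reachable graph of P (5 states):
  s0 = rec X. b.a.b.a.0 + b.X ⊢ =b=> s0, =b=> s1
  s1 = a.b.a.0 ⊢ =a=> s2
  s2 = b.a.0 ⊢ =b=> s3
  s3 = a.0 ⊢ =a=> s4
  s4 = 0 ⊢ stopped
Reachable graph of Q (4 states):
  t0 = rec X. b.a.a.0 + b.X ⊢ =b=> t0, =b=> t1
  t1 = a.a.0 ⊢ =a=> t2
  t2 = a.0 ⊢ =a=> t3
  t3 = 0 ⊢ stopped
Trace ⟨bab⟩ through P, begin at {s0}:
  step 1 (b): {s0, s1}
  step 2 (a): {s2}
  step 3 (b): {s3}
  — P admits the full trace.
Trace ⟨bab⟩ through Q, begin at {t0}:
  step 1 (b): {t0, t1}
  step 2 (a): {t2}
  step 3 (b): ∅  — Q cannot continue

bab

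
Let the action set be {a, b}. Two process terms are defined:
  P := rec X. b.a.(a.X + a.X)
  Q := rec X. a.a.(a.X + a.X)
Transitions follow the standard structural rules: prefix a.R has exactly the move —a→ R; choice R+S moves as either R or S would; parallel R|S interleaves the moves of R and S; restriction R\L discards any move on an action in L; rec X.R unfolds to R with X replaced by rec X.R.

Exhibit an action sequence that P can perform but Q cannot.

Reachable graph of P (3 states):
  p0 = rec X. b.a.(a.X + a.X) has moves -b-> p1
  p1 = a.(a.(rec X. b.a.(a.X + a.X)) + a.(rec X. b.a.(a.X + a.X))) has moves -a-> p2
  p2 = a.(rec X. b.a.(a.X + a.X)) + a.(rec X. b.a.(a.X + a.X)) has moves -a-> p0
Reachable graph of Q (3 states):
  q0 = rec X. a.a.(a.X + a.X) has moves -a-> q1
  q1 = a.(a.(rec X. a.a.(a.X + a.X)) + a.(rec X. a.a.(a.X + a.X))) has moves -a-> q2
  q2 = a.(rec X. a.a.(a.X + a.X)) + a.(rec X. a.a.(a.X + a.X)) has moves -a-> q0
Run σ = ⟨b⟩ on P: start {p0}
  [1] b ⇒ {p1}
  ✓ P
Run σ = ⟨b⟩ on Q: start {q0}
  [1] b ⇒ no successor for Q

b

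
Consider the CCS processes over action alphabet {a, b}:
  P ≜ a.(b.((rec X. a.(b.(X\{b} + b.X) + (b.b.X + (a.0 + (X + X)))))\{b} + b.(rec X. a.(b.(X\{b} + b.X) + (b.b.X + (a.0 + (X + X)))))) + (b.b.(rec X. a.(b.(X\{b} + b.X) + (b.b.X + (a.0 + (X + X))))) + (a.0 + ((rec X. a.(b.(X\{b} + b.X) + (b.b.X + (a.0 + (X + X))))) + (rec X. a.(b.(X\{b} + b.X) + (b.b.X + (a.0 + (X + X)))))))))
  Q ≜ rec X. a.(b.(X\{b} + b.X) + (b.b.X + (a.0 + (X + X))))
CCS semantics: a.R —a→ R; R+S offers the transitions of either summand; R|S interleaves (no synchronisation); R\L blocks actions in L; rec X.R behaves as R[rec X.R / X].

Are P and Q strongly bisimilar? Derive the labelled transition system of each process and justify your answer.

P's transition system — 8 states:
  p0 = a.(b.((rec X. a.(b.(X\{b} + b.X) + (b.b.X + (a.0 + (X + X)))))\{b} + b.(rec X. a.(b.(X\{b} + b.X) + (b.b.X + (a.0 + (X + X)))))) + (b.b.(rec X. a.(b.(X\{b} + b.X) + (b.b.X + (a.0 + (X + X))))) + (a.0 + ((rec X. a.(b.(X\{b} + b.X) + (b.b.X + (a.0 + (X + X))))) + (rec X. a.(b.(X\{b} + b.X) + (b.b.X + (a.0 + (X + X))))))))) ⊢ -a-> p1
  p1 = b.((rec X. a.(b.(X\{b} + b.X) + (b.b.X + (a.0 + (X + X)))))\{b} + b.(rec X. a.(b.(X\{b} + b.X) + (b.b.X + (a.0 + (X + X)))))) + (b.b.(rec X. a.(b.(X\{b} + b.X) + (b.b.X + (a.0 + (X + X))))) + (a.0 + ((rec X. a.(b.(X\{b} + b.X) + (b.b.X + (a.0 + (X + X))))) + (rec X. a.(b.(X\{b} + b.X) + (b.b.X + (a.0 + (X + X)))))))) ⊢ -a-> p1, -a-> p2, -b-> p3, -b-> p4
  p2 = 0 ⊢ (no moves)
  p3 = (rec X. a.(b.(X\{b} + b.X) + (b.b.X + (a.0 + (X + X)))))\{b} + b.(rec X. a.(b.(X\{b} + b.X) + (b.b.X + (a.0 + (X + X))))) ⊢ -a-> p5, -b-> p6
  p4 = b.(rec X. a.(b.(X\{b} + b.X) + (b.b.X + (a.0 + (X + X))))) ⊢ -b-> p6
  p5 = (b.((rec X. a.(b.(X\{b} + b.X) + (b.b.X + (a.0 + (X + X)))))\{b} + b.(rec X. a.(b.(X\{b} + b.X) + (b.b.X + (a.0 + (X + X)))))) + (b.b.(rec X. a.(b.(X\{b} + b.X) + (b.b.X + (a.0 + (X + X))))) + (a.0 + ((rec X. a.(b.(X\{b} + b.X) + (b.b.X + (a.0 + (X + X))))) + (rec X. a.(b.(X\{b} + b.X) + (b.b.X + (a.0 + (X + X)))))))))\{b} ⊢ -a-> p5, -a-> p7
  p6 = rec X. a.(b.(X\{b} + b.X) + (b.b.X + (a.0 + (X + X)))) ⊢ -a-> p1
  p7 = 0\{b} ⊢ (no moves)
Q's transition system — 7 states:
  q0 = rec X. a.(b.(X\{b} + b.X) + (b.b.X + (a.0 + (X + X)))) ⊢ -a-> q1
  q1 = b.((rec X. a.(b.(X\{b} + b.X) + (b.b.X + (a.0 + (X + X)))))\{b} + b.(rec X. a.(b.(X\{b} + b.X) + (b.b.X + (a.0 + (X + X)))))) + (b.b.(rec X. a.(b.(X\{b} + b.X) + (b.b.X + (a.0 + (X + X))))) + (a.0 + ((rec X. a.(b.(X\{b} + b.X) + (b.b.X + (a.0 + (X + X))))) + (rec X. a.(b.(X\{b} + b.X) + (b.b.X + (a.0 + (X + X)))))))) ⊢ -a-> q1, -a-> q2, -b-> q3, -b-> q4
  q2 = 0 ⊢ (no moves)
  q3 = (rec X. a.(b.(X\{b} + b.X) + (b.b.X + (a.0 + (X + X)))))\{b} + b.(rec X. a.(b.(X\{b} + b.X) + (b.b.X + (a.0 + (X + X))))) ⊢ -a-> q5, -b-> q0
  q4 = b.(rec X. a.(b.(X\{b} + b.X) + (b.b.X + (a.0 + (X + X))))) ⊢ -b-> q0
  q5 = (b.((rec X. a.(b.(X\{b} + b.X) + (b.b.X + (a.0 + (X + X)))))\{b} + b.(rec X. a.(b.(X\{b} + b.X) + (b.b.X + (a.0 + (X + X)))))) + (b.b.(rec X. a.(b.(X\{b} + b.X) + (b.b.X + (a.0 + (X + X))))) + (a.0 + ((rec X. a.(b.(X\{b} + b.X) + (b.b.X + (a.0 + (X + X))))) + (rec X. a.(b.(X\{b} + b.X) + (b.b.X + (a.0 + (X + X)))))))))\{b} ⊢ -a-> q5, -a-> q6
  q6 = 0\{b} ⊢ (no moves)
Coarsest stable partition (strong bisimilarity classes):
  B0 = {p0, p6, q0}
  B1 = {p1, q1}
  B2 = {p2, p7, q2, q6}
  B3 = {p3, q3}
  B4 = {p5, q5}
  B5 = {p4, q4}
p0 ∈ B0, q0 ∈ B0 → same block

YES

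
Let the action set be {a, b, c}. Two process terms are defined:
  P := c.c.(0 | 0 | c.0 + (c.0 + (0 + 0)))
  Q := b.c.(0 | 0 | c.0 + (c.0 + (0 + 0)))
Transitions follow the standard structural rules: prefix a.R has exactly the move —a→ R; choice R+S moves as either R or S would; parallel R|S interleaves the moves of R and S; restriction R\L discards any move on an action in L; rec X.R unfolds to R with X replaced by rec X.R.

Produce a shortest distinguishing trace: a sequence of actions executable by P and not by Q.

P's transition system — 5 states:
  p0 = c.c.(0 | 0 | c.0 + (c.0 + (0 + 0))) ⊢ ··c··> p1
  p1 = c.(0 | 0 | c.0 + (c.0 + (0 + 0))) ⊢ ··c··> p2
  p2 = 0 | 0 | c.0 + (c.0 + (0 + 0)) ⊢ ··c··> p3, ··c··> p4
  p3 = 0 ⊢ ∅
  p4 = 0 | 0 | 0 ⊢ ∅
Q's transition system — 5 states:
  q0 = b.c.(0 | 0 | c.0 + (c.0 + (0 + 0))) ⊢ ··b··> q1
  q1 = c.(0 | 0 | c.0 + (c.0 + (0 + 0))) ⊢ ··c··> q2
  q2 = 0 | 0 | c.0 + (c.0 + (0 + 0)) ⊢ ··c··> q3, ··c··> q4
  q3 = 0 ⊢ ∅
  q4 = 0 | 0 | 0 ⊢ ∅
Run σ = ⟨c⟩ on P: start {p0}
  after c @ step 1: {p1}
  ✓ P
Run σ = ⟨c⟩ on Q: start {q0}
  after c @ step 1: ∅  — Q cannot continue

c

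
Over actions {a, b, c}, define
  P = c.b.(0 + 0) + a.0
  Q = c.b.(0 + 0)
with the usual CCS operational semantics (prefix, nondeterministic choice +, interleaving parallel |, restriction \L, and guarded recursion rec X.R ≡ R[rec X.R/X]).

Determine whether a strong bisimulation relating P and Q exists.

LTS(P): 4 reachable states
  p0 = c.b.(0 + 0) + a.0 → --a--▸ p1, --c--▸ p2
  p1 = 0 → ·
  p2 = b.(0 + 0) → --b--▸ p3
  p3 = 0 + 0 → ·
LTS(Q): 3 reachable states
  q0 = c.b.(0 + 0) → --c--▸ q1
  q1 = b.(0 + 0) → --b--▸ q2
  q2 = 0 + 0 → ·
Coarsest stable partition (strong bisimilarity classes):
  B0 = {p0}
  B1 = {p1, p3, q2}
  B2 = {p2, q1}
  B3 = {q0}
p0 ∈ B0, q0 ∈ B3 → different blocks

P ≁ Q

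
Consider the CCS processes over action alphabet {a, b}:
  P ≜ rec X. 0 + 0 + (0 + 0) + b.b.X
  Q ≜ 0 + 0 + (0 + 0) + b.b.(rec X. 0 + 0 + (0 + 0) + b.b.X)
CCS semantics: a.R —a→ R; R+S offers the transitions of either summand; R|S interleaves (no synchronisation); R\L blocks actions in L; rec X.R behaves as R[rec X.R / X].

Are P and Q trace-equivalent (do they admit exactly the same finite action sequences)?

P's transition system — 2 states:
  p0 = rec X. 0 + 0 + (0 + 0) + b.b.X → =b=> p1
  p1 = b.(rec X. 0 + 0 + (0 + 0) + b.b.X) → =b=> p0
Q's transition system — 3 states:
  q0 = 0 + 0 + (0 + 0) + b.b.(rec X. 0 + 0 + (0 + 0) + b.b.X) → =b=> q1
  q1 = b.(rec X. 0 + 0 + (0 + 0) + b.b.X) → =b=> q2
  q2 = rec X. 0 + 0 + (0 + 0) + b.b.X → =b=> q1
Bisimilarity quotient blocks:
  B0 = {p0, p1, q0, q1, q2}
p0 ∈ B0, q0 ∈ B0 → same block
Bisimilar ⇒ trace-equivalent.

trace-equivalent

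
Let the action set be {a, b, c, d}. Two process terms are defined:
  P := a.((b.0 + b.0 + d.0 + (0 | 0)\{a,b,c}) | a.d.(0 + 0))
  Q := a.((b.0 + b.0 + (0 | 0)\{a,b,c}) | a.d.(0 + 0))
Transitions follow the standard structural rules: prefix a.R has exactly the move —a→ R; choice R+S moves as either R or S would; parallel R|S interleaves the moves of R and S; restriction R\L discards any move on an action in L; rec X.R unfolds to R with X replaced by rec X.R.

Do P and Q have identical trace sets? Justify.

P's transition system — 7 states:
  p0 = a.((b.0 + b.0 + d.0 + (0 | 0)\{a,b,c}) | a.d.(0 + 0)) has moves -a-> p1
  p1 = (b.0 + b.0 + d.0 + (0 | 0)\{a,b,c}) | a.d.(0 + 0) has moves -a-> p2, -b-> p3, -d-> p3
  p2 = (b.0 + b.0 + d.0 + (0 | 0)\{a,b,c}) | d.(0 + 0) has moves -b-> p4, -d-> p4, -d-> p5
  p3 = 0 | a.d.(0 + 0) has moves -a-> p4
  p4 = 0 | d.(0 + 0) has moves -d-> p6
  p5 = (b.0 + b.0 + d.0 + (0 | 0)\{a,b,c}) | (0 + 0) has moves -b-> p6, -d-> p6
  p6 = 0 | (0 + 0) has moves stopped
Q's transition system — 7 states:
  q0 = a.((b.0 + b.0 + (0 | 0)\{a,b,c}) | a.d.(0 + 0)) has moves -a-> q1
  q1 = (b.0 + b.0 + (0 | 0)\{a,b,c}) | a.d.(0 + 0) has moves -a-> q2, -b-> q3
  q2 = (b.0 + b.0 + (0 | 0)\{a,b,c}) | d.(0 + 0) has moves -b-> q4, -d-> q5
  q3 = 0 | a.d.(0 + 0) has moves -a-> q4
  q4 = 0 | d.(0 + 0) has moves -d-> q6
  q5 = (b.0 + b.0 + (0 | 0)\{a,b,c}) | (0 + 0) has moves -b-> q6
  q6 = 0 | (0 + 0) has moves stopped
Trace ⟨ad⟩ through P, begin at {p0}:
  after a @ step 1: {p1}
  after d @ step 2: {p3}
  — P admits the full trace.
Trace ⟨ad⟩ through Q, begin at {q0}:
  after a @ step 1: {q1}
  after d @ step 2: no successor for Q

traces(P) ≠ traces(Q) — witness ⟨ad⟩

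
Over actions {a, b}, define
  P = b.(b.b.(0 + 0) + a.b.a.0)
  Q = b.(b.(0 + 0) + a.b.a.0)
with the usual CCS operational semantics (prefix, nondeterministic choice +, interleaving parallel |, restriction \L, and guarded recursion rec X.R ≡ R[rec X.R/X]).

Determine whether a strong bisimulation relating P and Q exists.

P ≁ Q

LTS(P): 7 reachable states
  m0 = b.(b.b.(0 + 0) + a.b.a.0) :: --b--▸ m1
  m1 = b.b.(0 + 0) + a.b.a.0 :: --a--▸ m2, --b--▸ m3
  m2 = b.a.0 :: --b--▸ m4
  m3 = b.(0 + 0) :: --b--▸ m5
  m4 = a.0 :: --a--▸ m6
  m5 = 0 + 0 :: deadlocked
  m6 = 0 :: deadlocked
LTS(Q): 6 reachable states
  n0 = b.(b.(0 + 0) + a.b.a.0) :: --b--▸ n1
  n1 = b.(0 + 0) + a.b.a.0 :: --a--▸ n2, --b--▸ n3
  n2 = b.a.0 :: --b--▸ n4
  n3 = 0 + 0 :: deadlocked
  n4 = a.0 :: --a--▸ n5
  n5 = 0 :: deadlocked
Bisimilarity quotient blocks:
  B0 = {m0}
  B1 = {m1}
  B2 = {m3}
  B3 = {m5, m6, n3, n5}
  B4 = {m2, n2}
  B5 = {m4, n4}
  B6 = {n0}
  B7 = {n1}
m0 ∈ B0, n0 ∈ B6 → different blocks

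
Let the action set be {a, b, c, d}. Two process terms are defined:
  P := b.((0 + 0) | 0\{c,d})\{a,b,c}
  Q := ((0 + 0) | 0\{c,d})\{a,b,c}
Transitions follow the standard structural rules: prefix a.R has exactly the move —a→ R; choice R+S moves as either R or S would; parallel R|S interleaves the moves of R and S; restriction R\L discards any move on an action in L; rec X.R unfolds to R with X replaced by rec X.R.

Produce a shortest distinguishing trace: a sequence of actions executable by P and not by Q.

b

P's transition system — 2 states:
  m0 = b.((0 + 0) | 0\{c,d})\{a,b,c} ⊢ --b--▸ m1
  m1 = ((0 + 0) | 0\{c,d})\{a,b,c} ⊢ stopped
Q's transition system — 1 states:
  n0 = ((0 + 0) | 0\{c,d})\{a,b,c} ⊢ stopped
Trace ⟨b⟩ through P, begin at {m0}:
  [1] b ⇒ {m1}
  — P admits the full trace.
Trace ⟨b⟩ through Q, begin at {n0}:
  [1] b ⇒ ∅  — Q cannot continue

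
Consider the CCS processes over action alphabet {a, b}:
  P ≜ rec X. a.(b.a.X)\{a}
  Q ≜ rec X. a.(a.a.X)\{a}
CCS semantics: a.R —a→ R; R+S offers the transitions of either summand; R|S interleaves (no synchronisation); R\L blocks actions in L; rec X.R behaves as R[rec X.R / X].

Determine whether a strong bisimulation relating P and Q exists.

P ≁ Q

Reachable graph of P (3 states):
  p0 = rec X. a.(b.a.X)\{a} has moves --a--▸ p1
  p1 = (b.a.(rec X. a.(b.a.X)\{a}))\{a} has moves --b--▸ p2
  p2 = (a.(rec X. a.(b.a.X)\{a}))\{a} has moves stopped
Reachable graph of Q (2 states):
  q0 = rec X. a.(a.a.X)\{a} has moves --a--▸ q1
  q1 = (a.a.(rec X. a.(a.a.X)\{a}))\{a} has moves stopped
Coarsest stable partition (strong bisimilarity classes):
  B0 = {p0}
  B1 = {p1}
  B2 = {p2, q1}
  B3 = {q0}
p0 ∈ B0, q0 ∈ B3 → different blocks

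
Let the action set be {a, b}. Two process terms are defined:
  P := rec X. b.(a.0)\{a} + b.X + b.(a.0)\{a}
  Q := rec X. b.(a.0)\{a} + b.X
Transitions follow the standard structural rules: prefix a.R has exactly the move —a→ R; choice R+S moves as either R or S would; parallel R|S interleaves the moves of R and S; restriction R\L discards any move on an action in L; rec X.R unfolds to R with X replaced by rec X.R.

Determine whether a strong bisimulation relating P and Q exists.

LTS(P): 2 reachable states
  p0 = rec X. b.(a.0)\{a} + b.X + b.(a.0)\{a} | ··b··> p0, ··b··> p1
  p1 = (a.0)\{a} | ∅
LTS(Q): 2 reachable states
  q0 = rec X. b.(a.0)\{a} + b.X | ··b··> q0, ··b··> q1
  q1 = (a.0)\{a} | ∅
Partition-refinement fixed point:
  B0 = {p0, q0}
  B1 = {p1, q1}
p0 ∈ B0, q0 ∈ B0 → same block

bisimilar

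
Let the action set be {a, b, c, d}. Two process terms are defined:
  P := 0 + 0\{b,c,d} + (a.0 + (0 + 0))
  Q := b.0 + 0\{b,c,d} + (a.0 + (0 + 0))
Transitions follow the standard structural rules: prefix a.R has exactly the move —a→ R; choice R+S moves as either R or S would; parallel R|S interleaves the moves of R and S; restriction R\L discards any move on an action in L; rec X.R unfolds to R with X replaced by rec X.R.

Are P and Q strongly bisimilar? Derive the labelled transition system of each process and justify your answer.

Reachable graph of P (2 states):
  u0 = 0 + 0\{b,c,d} + (a.0 + (0 + 0)) → -a-> u1
  u1 = 0 → stopped
Reachable graph of Q (2 states):
  v0 = b.0 + 0\{b,c,d} + (a.0 + (0 + 0)) → -a-> v1, -b-> v1
  v1 = 0 → stopped
Partition-refinement fixed point:
  B0 = {u0}
  B1 = {u1, v1}
  B2 = {v0}
u0 ∈ B0, v0 ∈ B2 → different blocks

P ≁ Q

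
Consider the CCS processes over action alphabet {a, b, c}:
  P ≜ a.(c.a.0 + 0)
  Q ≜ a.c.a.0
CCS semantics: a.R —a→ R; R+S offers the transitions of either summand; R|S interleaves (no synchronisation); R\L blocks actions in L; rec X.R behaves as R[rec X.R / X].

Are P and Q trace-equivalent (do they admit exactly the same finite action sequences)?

trace-equivalent

Reachable graph of P (4 states):
  m0 = a.(c.a.0 + 0) :: ··a··> m1
  m1 = c.a.0 + 0 :: ··c··> m2
  m2 = a.0 :: ··a··> m3
  m3 = 0 :: (no moves)
Reachable graph of Q (4 states):
  n0 = a.c.a.0 :: ··a··> n1
  n1 = c.a.0 :: ··c··> n2
  n2 = a.0 :: ··a··> n3
  n3 = 0 :: (no moves)
Partition-refinement fixed point:
  B0 = {m0, n0}
  B1 = {m1, n1}
  B2 = {m2, n2}
  B3 = {m3, n3}
m0 ∈ B0, n0 ∈ B0 → same block
Bisimilar ⇒ trace-equivalent.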